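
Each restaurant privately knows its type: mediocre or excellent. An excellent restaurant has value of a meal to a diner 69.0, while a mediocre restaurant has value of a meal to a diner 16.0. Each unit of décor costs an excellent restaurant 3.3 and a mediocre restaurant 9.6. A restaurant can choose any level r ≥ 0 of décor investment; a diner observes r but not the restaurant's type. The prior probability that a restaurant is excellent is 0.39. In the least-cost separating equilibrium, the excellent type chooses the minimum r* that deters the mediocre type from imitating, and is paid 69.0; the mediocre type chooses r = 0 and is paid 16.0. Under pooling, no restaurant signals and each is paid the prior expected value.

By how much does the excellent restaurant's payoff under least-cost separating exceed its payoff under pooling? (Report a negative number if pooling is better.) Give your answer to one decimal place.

14.1

Least-cost separating signal: r* solves 16.0 = 69.0 − 9.6·r*, so r* = (69.0 − 16.0)/9.6 ≈ 5.5208.
Excellent type's separating payoff: 69.0 − 3.3 × r* = 69.0 − 3.3 × (69.0 − 16.0)/9.6 = 69.0 − 174.9/9.6 ≈ 50.781.
Pooling payoff: 0.39 × 69.0 + 0.61 × 16.0 = 36.67.
Difference: 50.781 − 36.67 = 14.111, i.e. 14.1 to one decimal place.
The excellent type prefers to separate.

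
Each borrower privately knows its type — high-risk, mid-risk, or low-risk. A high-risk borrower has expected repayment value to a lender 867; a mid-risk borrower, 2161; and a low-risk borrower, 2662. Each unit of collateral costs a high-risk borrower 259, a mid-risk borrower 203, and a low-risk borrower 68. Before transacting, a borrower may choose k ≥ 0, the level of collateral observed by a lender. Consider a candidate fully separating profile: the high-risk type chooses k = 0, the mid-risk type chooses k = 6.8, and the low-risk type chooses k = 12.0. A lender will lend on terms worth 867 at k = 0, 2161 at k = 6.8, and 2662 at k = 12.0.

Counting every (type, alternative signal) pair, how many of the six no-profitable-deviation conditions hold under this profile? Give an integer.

Low-risk (own payoff 2662 − 68×12.0 = 1846): to k=0 gives 867 → no gain ✓; to k=6.8 gives 2161 − 68×6.8 = 1698.6 → no gain ✓.
Mid-risk (own payoff 2161 − 203×6.8 = 780.6): to k=0 gives 867 → profitable ✗; to k=12.0 gives 2662 − 203×12.0 = 226 → no gain ✓.
High-risk (own payoff 867): to k=6.8 gives 2161 − 259×6.8 = 399.8 → no gain ✓; to k=12.0 gives 2662 − 259×12.0 = -446 → no gain ✓.
5 of the 6 constraints hold; not an equilibrium.

5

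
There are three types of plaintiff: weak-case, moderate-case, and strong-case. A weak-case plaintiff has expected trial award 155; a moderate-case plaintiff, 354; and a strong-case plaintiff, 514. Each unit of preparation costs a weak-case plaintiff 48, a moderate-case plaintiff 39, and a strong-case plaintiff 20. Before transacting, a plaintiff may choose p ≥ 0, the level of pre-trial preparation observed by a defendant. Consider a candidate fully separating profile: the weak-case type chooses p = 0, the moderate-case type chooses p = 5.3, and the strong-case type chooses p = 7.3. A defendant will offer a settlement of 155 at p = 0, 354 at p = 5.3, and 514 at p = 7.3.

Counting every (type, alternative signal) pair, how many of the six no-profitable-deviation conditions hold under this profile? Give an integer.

Weak-case (own payoff 155): to p=5.3 gives 354 − 48×5.3 = 99.6 → no gain ✓; to p=7.3 gives 514 − 48×7.3 = 163.6 → profitable ✗.
Moderate-case (own payoff 354 − 39×5.3 = 147.3): to p=0 gives 155 → profitable ✗; to p=7.3 gives 514 − 39×7.3 = 229.3 → profitable ✗.
Strong-case (own payoff 514 − 20×7.3 = 368): to p=0 gives 155 → no gain ✓; to p=5.3 gives 354 − 20×5.3 = 248 → no gain ✓.
3 of the 6 constraints hold; not an equilibrium.

3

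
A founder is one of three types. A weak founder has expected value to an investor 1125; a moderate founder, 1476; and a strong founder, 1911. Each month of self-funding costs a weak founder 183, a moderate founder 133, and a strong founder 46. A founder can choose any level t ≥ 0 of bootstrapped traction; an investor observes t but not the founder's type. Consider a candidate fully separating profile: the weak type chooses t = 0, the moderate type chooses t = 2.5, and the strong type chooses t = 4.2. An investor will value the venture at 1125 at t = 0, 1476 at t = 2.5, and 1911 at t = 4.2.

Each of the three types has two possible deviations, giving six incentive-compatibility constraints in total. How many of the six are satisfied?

Moderate (own payoff 1476 − 133×2.5 = 1143.5): to t=0 gives 1125 → no gain ✓; to t=4.2 gives 1911 − 133×4.2 = 1352.4 → profitable ✗.
Strong (own payoff 1911 − 46×4.2 = 1717.8): to t=0 gives 1125 → no gain ✓; to t=2.5 gives 1476 − 46×2.5 = 1361 → no gain ✓.
Weak (own payoff 1125): to t=2.5 gives 1476 − 183×2.5 = 1018.5 → no gain ✓; to t=4.2 gives 1911 − 183×4.2 = 1142.4 → profitable ✗.
4 of the 6 constraints hold; not an equilibrium.

4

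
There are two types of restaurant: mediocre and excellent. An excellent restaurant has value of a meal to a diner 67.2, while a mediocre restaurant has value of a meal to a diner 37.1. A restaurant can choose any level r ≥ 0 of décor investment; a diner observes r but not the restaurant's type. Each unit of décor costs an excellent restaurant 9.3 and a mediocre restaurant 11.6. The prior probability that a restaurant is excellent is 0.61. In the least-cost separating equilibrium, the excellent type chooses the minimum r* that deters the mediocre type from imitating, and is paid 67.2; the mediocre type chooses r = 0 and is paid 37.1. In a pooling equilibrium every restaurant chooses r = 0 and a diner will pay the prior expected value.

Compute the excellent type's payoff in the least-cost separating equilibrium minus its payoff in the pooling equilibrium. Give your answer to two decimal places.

-12.39

Least-cost separating signal: r* solves 37.1 = 67.2 − 11.6·r*, so r* = (67.2 − 37.1)/11.6 ≈ 2.5948.
Excellent type's separating payoff: 67.2 − 9.3 × r* = 67.2 − 9.3 × (67.2 − 37.1)/11.6 = 67.2 − 279.93/11.6 ≈ 43.0681.
Pooling payoff: 0.61 × 67.2 + 0.39 × 37.1 = 55.461.
Difference: 43.0681 − 55.461 = -12.3929, i.e. -12.39 to two decimal places.
The excellent type would prefer the pooling outcome.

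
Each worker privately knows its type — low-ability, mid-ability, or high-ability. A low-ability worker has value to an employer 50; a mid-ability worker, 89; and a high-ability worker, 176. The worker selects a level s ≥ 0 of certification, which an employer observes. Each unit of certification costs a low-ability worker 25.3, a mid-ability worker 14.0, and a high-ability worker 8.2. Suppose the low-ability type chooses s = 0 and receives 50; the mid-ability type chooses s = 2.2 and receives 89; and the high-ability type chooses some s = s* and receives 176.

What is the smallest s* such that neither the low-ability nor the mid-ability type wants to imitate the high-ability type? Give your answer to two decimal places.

Mid-ability type (on-path payoff 89 − 14.0×2.2 = 58.2) won't mimic when 58.2 ≥ 176 − 14.0·s*, i.e. s* ≥ 8.41.
Low-ability type (on-path payoff 50) won't mimic when 50 ≥ 176 − 25.3·s*, i.e. s* ≥ 4.98.
Both must hold, so s* = max(4.98, 8.41) = 8.41. The mid-ability type's constraint binds.

8.41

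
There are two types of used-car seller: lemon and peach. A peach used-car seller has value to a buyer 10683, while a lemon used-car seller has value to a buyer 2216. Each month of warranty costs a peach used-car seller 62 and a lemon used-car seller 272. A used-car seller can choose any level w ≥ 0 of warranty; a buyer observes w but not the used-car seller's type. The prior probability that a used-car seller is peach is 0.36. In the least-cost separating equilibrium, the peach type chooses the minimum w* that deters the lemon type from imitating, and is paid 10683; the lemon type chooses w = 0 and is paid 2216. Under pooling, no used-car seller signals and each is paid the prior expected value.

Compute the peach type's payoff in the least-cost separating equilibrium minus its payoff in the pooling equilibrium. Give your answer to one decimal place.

3488.9

Least-cost separating signal: w* solves 2216 = 10683 − 272·w*, so w* = (10683 − 2216)/272 ≈ 31.1287.
Peach type's separating payoff: 10683 − 62 × w* = 10683 − 62 × (10683 − 2216)/272 = 10683 − 524954/272 ≈ 8753.022.
Pooling payoff: 0.36 × 10683 + 0.64 × 2216 = 5264.12.
Difference: 8753.022 − 5264.12 = 3488.902, i.e. 3488.9 to one decimal place.
The peach type prefers to separate.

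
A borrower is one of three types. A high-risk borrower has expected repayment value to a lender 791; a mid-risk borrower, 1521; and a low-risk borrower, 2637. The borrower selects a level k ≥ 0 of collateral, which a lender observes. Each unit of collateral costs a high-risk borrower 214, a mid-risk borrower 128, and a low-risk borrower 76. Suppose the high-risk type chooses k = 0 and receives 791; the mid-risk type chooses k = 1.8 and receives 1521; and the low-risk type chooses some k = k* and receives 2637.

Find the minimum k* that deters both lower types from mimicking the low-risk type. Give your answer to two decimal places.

Mid-risk type (on-path payoff 1521 − 128×1.8 = 1290.6) won't mimic when 1290.6 ≥ 2637 − 128·k*, i.e. k* ≥ 10.52.
High-risk type (on-path payoff 791) won't mimic when 791 ≥ 2637 − 214·k*, i.e. k* ≥ 8.63.
Both must hold, so k* = max(8.63, 10.52) = 10.52. The mid-risk type's constraint binds.

10.52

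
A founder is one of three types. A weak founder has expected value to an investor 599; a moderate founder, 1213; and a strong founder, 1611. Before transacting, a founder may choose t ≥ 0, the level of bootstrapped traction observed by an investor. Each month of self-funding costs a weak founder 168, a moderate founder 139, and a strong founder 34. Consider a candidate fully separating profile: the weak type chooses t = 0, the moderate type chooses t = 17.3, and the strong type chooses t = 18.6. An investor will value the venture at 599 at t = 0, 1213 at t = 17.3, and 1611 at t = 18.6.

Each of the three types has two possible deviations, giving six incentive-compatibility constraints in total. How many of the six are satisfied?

4

Strong (own payoff 1611 − 34×18.6 = 978.6): to t=0 gives 599 → no gain ✓; to t=17.3 gives 1213 − 34×17.3 = 624.8 → no gain ✓.
Moderate (own payoff 1213 − 139×17.3 = -1191.7): to t=0 gives 599 → profitable ✗; to t=18.6 gives 1611 − 139×18.6 = -974.4 → profitable ✗.
Weak (own payoff 599): to t=17.3 gives 1213 − 168×17.3 = -1693.4 → no gain ✓; to t=18.6 gives 1611 − 168×18.6 = -1513.8 → no gain ✓.
4 of the 6 constraints hold; not an equilibrium.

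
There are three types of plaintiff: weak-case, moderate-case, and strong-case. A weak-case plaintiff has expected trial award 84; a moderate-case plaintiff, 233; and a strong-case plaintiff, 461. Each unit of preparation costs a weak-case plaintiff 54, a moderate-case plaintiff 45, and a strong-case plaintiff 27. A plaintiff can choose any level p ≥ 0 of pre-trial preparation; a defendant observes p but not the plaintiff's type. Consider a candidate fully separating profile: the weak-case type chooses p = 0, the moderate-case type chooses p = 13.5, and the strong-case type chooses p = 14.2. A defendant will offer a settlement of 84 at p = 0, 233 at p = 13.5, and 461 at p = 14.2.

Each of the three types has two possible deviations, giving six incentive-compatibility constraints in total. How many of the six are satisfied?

3

Weak-case (own payoff 84): to p=13.5 gives 233 − 54×13.5 = -496 → no gain ✓; to p=14.2 gives 461 − 54×14.2 = -305.8 → no gain ✓.
Strong-case (own payoff 461 − 27×14.2 = 77.6): to p=0 gives 84 → profitable ✗; to p=13.5 gives 233 − 27×13.5 = -131.5 → no gain ✓.
Moderate-case (own payoff 233 − 45×13.5 = -374.5): to p=0 gives 84 → profitable ✗; to p=14.2 gives 461 − 45×14.2 = -178 → profitable ✗.
3 of the 6 constraints hold; not an equilibrium.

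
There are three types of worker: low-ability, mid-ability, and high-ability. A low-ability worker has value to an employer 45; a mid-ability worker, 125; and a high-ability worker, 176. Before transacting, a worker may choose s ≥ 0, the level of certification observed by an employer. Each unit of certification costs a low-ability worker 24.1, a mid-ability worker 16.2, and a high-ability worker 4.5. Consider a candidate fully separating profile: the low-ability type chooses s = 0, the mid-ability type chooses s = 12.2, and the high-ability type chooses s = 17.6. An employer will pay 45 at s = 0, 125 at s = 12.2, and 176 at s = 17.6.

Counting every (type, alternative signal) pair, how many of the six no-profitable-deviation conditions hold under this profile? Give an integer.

Mid-ability (own payoff 125 − 16.2×12.2 = -72.64): to s=0 gives 45 → profitable ✗; to s=17.6 gives 176 − 16.2×17.6 = -109.12 → no gain ✓.
Low-ability (own payoff 45): to s=12.2 gives 125 − 24.1×12.2 = -169.02 → no gain ✓; to s=17.6 gives 176 − 24.1×17.6 = -248.16 → no gain ✓.
High-ability (own payoff 176 − 4.5×17.6 = 96.8): to s=0 gives 45 → no gain ✓; to s=12.2 gives 125 − 4.5×12.2 = 70.1 → no gain ✓.
5 of the 6 constraints hold; not an equilibrium.

5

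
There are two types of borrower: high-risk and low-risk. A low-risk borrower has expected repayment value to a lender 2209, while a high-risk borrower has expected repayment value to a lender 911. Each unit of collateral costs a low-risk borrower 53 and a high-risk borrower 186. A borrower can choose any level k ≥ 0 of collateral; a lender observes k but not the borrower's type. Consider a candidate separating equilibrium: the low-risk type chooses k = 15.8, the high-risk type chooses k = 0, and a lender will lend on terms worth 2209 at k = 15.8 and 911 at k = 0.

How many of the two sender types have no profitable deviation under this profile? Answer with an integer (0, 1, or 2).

High-risk type: stay at 0 → 911; mimic → 2209 − 186 × 15.8 = -729.8. IC holds (911 ≥ -729.8).
Low-risk type: signal → 2209 − 53 × 15.8 = 1371.6; deviate to 0 → 911. IC holds (1371.6 ≥ 911).
2 of 2 constraints hold, so this is a separating equilibrium.

2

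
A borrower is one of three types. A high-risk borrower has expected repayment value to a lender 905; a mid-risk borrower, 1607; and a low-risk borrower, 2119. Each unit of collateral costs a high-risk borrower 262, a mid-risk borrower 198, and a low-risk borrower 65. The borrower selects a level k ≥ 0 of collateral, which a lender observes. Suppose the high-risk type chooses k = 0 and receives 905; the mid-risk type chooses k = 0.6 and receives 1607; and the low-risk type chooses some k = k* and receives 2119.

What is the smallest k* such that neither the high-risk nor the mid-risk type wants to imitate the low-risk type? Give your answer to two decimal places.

High-risk type (on-path payoff 905) won't mimic when 905 ≥ 2119 − 262·k*, i.e. k* ≥ 4.63.
Mid-risk type (on-path payoff 1607 − 198×0.6 = 1488.2) won't mimic when 1488.2 ≥ 2119 − 198·k*, i.e. k* ≥ 3.19.
Both must hold, so k* = max(4.63, 3.19) = 4.63. The high-risk type's constraint binds.

4.63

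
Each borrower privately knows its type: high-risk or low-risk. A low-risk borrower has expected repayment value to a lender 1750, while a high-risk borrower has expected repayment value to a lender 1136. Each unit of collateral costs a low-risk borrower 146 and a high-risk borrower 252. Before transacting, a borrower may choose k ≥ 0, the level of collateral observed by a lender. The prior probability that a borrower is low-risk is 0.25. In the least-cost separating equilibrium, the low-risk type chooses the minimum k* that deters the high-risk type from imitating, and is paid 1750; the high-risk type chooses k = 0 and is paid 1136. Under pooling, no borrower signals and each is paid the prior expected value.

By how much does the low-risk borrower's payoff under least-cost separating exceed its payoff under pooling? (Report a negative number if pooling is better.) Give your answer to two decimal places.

104.77

Least-cost separating signal: k* solves 1136 = 1750 − 252·k*, so k* = (1750 − 1136)/252 ≈ 2.4365.
Low-risk type's separating payoff: 1750 − 146 × k* = 1750 − 146 × (1750 − 1136)/252 = 1750 − 89644/252 ≈ 1394.2698.
Pooling payoff: 0.25 × 1750 + 0.75 × 1136 = 1289.5.
Difference: 1394.2698 − 1289.5 = 104.7698, i.e. 104.77 to two decimal places.
The low-risk type prefers to separate.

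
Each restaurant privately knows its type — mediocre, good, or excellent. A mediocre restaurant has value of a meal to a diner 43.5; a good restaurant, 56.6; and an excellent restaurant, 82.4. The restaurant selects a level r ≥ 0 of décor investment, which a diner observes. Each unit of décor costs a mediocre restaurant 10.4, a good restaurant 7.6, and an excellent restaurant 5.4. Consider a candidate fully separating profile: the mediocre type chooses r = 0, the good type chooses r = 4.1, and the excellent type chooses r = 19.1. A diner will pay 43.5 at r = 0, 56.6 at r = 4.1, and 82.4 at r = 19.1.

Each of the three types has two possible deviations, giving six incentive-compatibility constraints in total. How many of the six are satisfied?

3

Mediocre (own payoff 43.5): to r=4.1 gives 56.6 − 10.4×4.1 = 13.96 → no gain ✓; to r=19.1 gives 82.4 − 10.4×19.1 = -116.24 → no gain ✓.
Excellent (own payoff 82.4 − 5.4×19.1 = -20.74): to r=0 gives 43.5 → profitable ✗; to r=4.1 gives 56.6 − 5.4×4.1 = 34.46 → profitable ✗.
Good (own payoff 56.6 − 7.6×4.1 = 25.44): to r=0 gives 43.5 → profitable ✗; to r=19.1 gives 82.4 − 7.6×19.1 = -62.76 → no gain ✓.
3 of the 6 constraints hold; not an equilibrium.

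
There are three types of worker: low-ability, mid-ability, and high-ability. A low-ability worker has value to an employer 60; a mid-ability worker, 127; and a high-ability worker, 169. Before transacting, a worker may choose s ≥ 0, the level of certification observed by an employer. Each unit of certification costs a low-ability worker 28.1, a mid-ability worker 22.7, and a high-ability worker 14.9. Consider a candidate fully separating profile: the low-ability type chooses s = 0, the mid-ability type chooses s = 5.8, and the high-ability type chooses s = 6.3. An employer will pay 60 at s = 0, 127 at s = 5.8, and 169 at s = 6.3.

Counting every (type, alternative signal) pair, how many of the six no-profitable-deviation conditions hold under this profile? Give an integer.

4

Mid-ability (own payoff 127 − 22.7×5.8 = -4.66): to s=0 gives 60 → profitable ✗; to s=6.3 gives 169 − 22.7×6.3 = 25.99 → profitable ✗.
Low-ability (own payoff 60): to s=5.8 gives 127 − 28.1×5.8 = -35.98 → no gain ✓; to s=6.3 gives 169 − 28.1×6.3 = -8.03 → no gain ✓.
High-ability (own payoff 169 − 14.9×6.3 = 75.13): to s=0 gives 60 → no gain ✓; to s=5.8 gives 127 − 14.9×5.8 = 40.58 → no gain ✓.
4 of the 6 constraints hold; not an equilibrium.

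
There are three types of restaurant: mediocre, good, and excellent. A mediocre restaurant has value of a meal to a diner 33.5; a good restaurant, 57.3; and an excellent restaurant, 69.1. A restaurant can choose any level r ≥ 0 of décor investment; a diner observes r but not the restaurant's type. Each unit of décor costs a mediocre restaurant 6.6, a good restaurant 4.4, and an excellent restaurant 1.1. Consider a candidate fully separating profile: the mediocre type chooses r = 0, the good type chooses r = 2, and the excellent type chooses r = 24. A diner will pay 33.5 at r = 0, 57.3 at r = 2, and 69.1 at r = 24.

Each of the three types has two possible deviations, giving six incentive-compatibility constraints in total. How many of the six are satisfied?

4

Good (own payoff 57.3 − 4.4×2 = 48.5): to r=0 gives 33.5 → no gain ✓; to r=24 gives 69.1 − 4.4×24 = -36.5 → no gain ✓.
Mediocre (own payoff 33.5): to r=2 gives 57.3 − 6.6×2 = 44.1 → profitable ✗; to r=24 gives 69.1 − 6.6×24 = -89.3 → no gain ✓.
Excellent (own payoff 69.1 − 1.1×24 = 42.7): to r=0 gives 33.5 → no gain ✓; to r=2 gives 57.3 − 1.1×2 = 55.1 → profitable ✗.
4 of the 6 constraints hold; not an equilibrium.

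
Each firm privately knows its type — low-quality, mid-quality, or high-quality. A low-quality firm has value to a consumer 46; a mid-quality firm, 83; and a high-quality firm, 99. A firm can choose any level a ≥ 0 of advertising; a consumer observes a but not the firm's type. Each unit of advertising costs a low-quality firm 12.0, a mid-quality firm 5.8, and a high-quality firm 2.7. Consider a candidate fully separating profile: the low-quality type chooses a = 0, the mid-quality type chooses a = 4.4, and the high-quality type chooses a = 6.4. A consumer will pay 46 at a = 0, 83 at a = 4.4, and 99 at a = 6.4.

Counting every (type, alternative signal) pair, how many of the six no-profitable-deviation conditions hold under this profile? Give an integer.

5

Low-quality (own payoff 46): to a=4.4 gives 83 − 12.0×4.4 = 30.2 → no gain ✓; to a=6.4 gives 99 − 12.0×6.4 = 22.2 → no gain ✓.
Mid-quality (own payoff 83 − 5.8×4.4 = 57.48): to a=0 gives 46 → no gain ✓; to a=6.4 gives 99 − 5.8×6.4 = 61.88 → profitable ✗.
High-quality (own payoff 99 − 2.7×6.4 = 81.72): to a=0 gives 46 → no gain ✓; to a=4.4 gives 83 − 2.7×4.4 = 71.12 → no gain ✓.
5 of the 6 constraints hold; not an equilibrium.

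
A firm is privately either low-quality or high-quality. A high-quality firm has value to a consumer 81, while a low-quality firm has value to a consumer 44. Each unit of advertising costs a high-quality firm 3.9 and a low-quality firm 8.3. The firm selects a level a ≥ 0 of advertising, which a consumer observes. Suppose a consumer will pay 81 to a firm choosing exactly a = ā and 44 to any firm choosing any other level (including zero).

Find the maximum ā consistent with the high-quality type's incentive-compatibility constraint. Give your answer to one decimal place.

9.5

Choosing ā yields the high-quality type 81 − 3.9·ā; choosing zero yields 44.
The high-quality type is indifferent at 81 − 3.9·ā = 44, i.e. ā = (81 − 44) / 3.9 ≈ 9.5.
For any ā above 9.5 the high-quality type would rather pool at zero, so separation collapses.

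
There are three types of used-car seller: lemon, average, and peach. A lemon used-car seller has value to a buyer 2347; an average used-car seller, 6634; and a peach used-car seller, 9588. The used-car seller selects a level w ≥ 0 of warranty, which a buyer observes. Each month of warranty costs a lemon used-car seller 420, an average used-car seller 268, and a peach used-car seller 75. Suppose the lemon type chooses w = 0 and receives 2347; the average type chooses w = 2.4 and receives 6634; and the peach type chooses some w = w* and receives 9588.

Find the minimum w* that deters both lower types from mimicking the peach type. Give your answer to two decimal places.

Lemon type (on-path payoff 2347) won't mimic when 2347 ≥ 9588 − 420·w*, i.e. w* ≥ 17.24.
Average type (on-path payoff 6634 − 268×2.4 = 5990.8) won't mimic when 5990.8 ≥ 9588 − 268·w*, i.e. w* ≥ 13.42.
Both must hold, so w* = max(17.24, 13.42) = 17.24. The lemon type's constraint binds.

17.24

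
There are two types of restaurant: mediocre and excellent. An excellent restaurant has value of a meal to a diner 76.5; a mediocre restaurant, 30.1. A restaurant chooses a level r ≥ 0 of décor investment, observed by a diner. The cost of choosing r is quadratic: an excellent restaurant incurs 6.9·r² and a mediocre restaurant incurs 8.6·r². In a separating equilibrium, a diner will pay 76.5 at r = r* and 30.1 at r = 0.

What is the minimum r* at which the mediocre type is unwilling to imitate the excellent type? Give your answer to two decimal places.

The mediocre type at r = 0 receives 30.1; imitating at r* yields 76.5 − 8.6·r*².
Indifference: 30.1 = 76.5 − 8.6·r*², so r*² = (76.5 − 30.1) / 8.6 ≈ 5.3953.
r* = √5.3953 ≈ 2.32.

2.32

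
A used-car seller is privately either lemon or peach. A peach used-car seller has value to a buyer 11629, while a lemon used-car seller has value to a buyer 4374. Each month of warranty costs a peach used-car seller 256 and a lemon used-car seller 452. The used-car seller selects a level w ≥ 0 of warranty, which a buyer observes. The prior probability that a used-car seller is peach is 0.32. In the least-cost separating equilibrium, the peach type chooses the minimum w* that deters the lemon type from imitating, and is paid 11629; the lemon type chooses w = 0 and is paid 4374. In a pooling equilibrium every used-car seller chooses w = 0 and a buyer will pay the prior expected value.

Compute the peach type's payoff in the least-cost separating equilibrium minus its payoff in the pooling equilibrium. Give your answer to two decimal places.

824.37

Least-cost separating signal: w* solves 4374 = 11629 − 452·w*, so w* = (11629 − 4374)/452 ≈ 16.0509.
Peach type's separating payoff: 11629 − 256 × w* = 11629 − 256 × (11629 − 4374)/452 = 11629 − 1857280/452 ≈ 7519.9735.
Pooling payoff: 0.32 × 11629 + 0.68 × 4374 = 6695.6.
Difference: 7519.9735 − 6695.6 = 824.3735, i.e. 824.37 to two decimal places.
The peach type prefers to separate.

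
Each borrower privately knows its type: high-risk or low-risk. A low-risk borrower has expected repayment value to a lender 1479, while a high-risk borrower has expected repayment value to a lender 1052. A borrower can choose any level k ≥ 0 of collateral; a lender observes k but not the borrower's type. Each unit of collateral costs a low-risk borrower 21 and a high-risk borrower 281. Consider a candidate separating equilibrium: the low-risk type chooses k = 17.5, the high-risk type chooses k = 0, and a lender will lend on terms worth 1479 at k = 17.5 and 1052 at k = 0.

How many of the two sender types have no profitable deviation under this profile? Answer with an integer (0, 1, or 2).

High-risk type: stay at 0 → 1052; mimic → 1479 − 281 × 17.5 = -3438.5. IC holds (1052 ≥ -3438.5).
Low-risk type: signal → 1479 − 21 × 17.5 = 1111.5; deviate to 0 → 1052. IC holds (1111.5 ≥ 1052).
2 of 2 constraints hold, so this is a separating equilibrium.

2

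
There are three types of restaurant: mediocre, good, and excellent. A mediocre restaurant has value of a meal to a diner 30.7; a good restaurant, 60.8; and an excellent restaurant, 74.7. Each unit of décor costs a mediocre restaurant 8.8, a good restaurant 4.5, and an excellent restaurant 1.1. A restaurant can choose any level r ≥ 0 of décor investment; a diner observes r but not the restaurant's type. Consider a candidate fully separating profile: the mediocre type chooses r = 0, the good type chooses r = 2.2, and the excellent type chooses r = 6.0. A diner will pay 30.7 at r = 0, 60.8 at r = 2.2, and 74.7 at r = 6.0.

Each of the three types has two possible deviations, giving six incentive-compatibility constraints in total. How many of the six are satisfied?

5

Mediocre (own payoff 30.7): to r=2.2 gives 60.8 − 8.8×2.2 = 41.44 → profitable ✗; to r=6.0 gives 74.7 − 8.8×6.0 = 21.9 → no gain ✓.
Good (own payoff 60.8 − 4.5×2.2 = 50.9): to r=0 gives 30.7 → no gain ✓; to r=6.0 gives 74.7 − 4.5×6.0 = 47.7 → no gain ✓.
Excellent (own payoff 74.7 − 1.1×6.0 = 68.1): to r=0 gives 30.7 → no gain ✓; to r=2.2 gives 60.8 − 1.1×2.2 = 58.38 → no gain ✓.
5 of the 6 constraints hold; not an equilibrium.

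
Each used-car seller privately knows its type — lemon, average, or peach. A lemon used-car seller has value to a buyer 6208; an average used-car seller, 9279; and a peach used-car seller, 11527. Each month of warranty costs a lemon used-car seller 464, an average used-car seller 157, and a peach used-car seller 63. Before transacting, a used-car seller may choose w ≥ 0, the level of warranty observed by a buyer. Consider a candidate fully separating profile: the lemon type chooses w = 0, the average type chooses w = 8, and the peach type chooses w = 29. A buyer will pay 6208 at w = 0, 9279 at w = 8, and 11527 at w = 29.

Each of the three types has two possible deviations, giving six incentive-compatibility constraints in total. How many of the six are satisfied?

Average (own payoff 9279 − 157×8 = 8023): to w=0 gives 6208 → no gain ✓; to w=29 gives 11527 − 157×29 = 6974 → no gain ✓.
Peach (own payoff 11527 − 63×29 = 9700): to w=0 gives 6208 → no gain ✓; to w=8 gives 9279 − 63×8 = 8775 → no gain ✓.
Lemon (own payoff 6208): to w=8 gives 9279 − 464×8 = 5567 → no gain ✓; to w=29 gives 11527 − 464×29 = -1929 → no gain ✓.
6 of the 6 constraints hold; this profile is a separating equilibrium.

6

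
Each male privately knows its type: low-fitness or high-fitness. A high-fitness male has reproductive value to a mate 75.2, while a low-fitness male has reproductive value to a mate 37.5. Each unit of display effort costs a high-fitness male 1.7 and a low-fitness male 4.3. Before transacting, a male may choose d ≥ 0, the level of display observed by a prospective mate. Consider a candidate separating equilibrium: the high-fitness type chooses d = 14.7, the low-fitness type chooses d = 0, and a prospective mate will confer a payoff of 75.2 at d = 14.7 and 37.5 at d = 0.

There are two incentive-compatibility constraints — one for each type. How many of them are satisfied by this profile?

Low-fitness type: stay at 0 → 37.5; mimic → 75.2 − 4.3 × 14.7 = 11.99. IC holds (37.5 ≥ 11.99).
High-fitness type: signal → 75.2 − 1.7 × 14.7 = 50.21; deviate to 0 → 37.5. IC holds (50.21 ≥ 37.5).
2 of 2 constraints hold, so this is a separating equilibrium.

2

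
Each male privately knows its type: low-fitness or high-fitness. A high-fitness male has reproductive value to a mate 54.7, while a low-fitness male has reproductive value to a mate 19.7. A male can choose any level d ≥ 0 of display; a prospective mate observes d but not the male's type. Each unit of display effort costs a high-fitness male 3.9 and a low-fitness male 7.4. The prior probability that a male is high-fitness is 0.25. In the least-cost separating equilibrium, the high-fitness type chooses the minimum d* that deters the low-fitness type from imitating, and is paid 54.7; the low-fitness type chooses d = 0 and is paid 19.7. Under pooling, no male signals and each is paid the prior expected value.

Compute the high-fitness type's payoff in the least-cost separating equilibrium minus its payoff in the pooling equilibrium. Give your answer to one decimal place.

7.8

Least-cost separating signal: d* solves 19.7 = 54.7 − 7.4·d*, so d* = (54.7 − 19.7)/7.4 ≈ 4.7297.
High-fitness type's separating payoff: 54.7 − 3.9 × d* = 54.7 − 3.9 × (54.7 − 19.7)/7.4 = 54.7 − 136.5/7.4 ≈ 36.254.
Pooling payoff: 0.25 × 54.7 + 0.75 × 19.7 = 28.45.
Difference: 36.254 − 28.45 = 7.804, i.e. 7.8 to one decimal place.
The high-fitness type prefers to separate.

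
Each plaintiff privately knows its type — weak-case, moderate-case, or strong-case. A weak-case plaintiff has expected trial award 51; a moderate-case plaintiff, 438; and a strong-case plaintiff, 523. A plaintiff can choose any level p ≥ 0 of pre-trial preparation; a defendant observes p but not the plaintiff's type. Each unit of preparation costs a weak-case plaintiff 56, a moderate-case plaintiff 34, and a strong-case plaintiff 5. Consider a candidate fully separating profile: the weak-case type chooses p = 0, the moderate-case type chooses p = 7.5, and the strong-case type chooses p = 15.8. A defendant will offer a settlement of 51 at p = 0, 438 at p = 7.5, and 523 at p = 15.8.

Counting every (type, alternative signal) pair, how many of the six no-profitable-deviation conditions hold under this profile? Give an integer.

Moderate-case (own payoff 438 − 34×7.5 = 183): to p=0 gives 51 → no gain ✓; to p=15.8 gives 523 − 34×15.8 = -14.2 → no gain ✓.
Strong-case (own payoff 523 − 5×15.8 = 444): to p=0 gives 51 → no gain ✓; to p=7.5 gives 438 − 5×7.5 = 400.5 → no gain ✓.
Weak-case (own payoff 51): to p=7.5 gives 438 − 56×7.5 = 18 → no gain ✓; to p=15.8 gives 523 − 56×15.8 = -361.8 → no gain ✓.
6 of the 6 constraints hold; this profile is a separating equilibrium.

6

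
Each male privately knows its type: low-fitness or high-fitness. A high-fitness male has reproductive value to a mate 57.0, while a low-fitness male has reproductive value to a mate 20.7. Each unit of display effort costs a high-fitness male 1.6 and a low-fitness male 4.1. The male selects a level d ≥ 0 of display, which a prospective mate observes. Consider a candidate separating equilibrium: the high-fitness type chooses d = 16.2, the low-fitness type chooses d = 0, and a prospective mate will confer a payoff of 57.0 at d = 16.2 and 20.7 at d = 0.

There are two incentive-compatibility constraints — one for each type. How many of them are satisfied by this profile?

Low-fitness type: stay at 0 → 20.7; mimic → 57.0 − 4.1 × 16.2 = -9.42. IC holds (20.7 ≥ -9.42).
High-fitness type: signal → 57.0 − 1.6 × 16.2 = 31.08; deviate to 0 → 20.7. IC holds (31.08 ≥ 20.7).
2 of 2 constraints hold, so this is a separating equilibrium.

2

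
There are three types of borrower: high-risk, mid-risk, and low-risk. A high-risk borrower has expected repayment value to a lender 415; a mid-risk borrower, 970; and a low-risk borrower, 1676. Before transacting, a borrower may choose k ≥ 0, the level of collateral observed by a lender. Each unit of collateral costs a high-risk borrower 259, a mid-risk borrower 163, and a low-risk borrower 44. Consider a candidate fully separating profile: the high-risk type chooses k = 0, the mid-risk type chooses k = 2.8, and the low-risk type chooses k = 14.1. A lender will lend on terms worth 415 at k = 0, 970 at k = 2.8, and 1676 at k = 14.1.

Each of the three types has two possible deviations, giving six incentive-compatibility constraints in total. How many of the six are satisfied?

6

High-risk (own payoff 415): to k=2.8 gives 970 − 259×2.8 = 244.8 → no gain ✓; to k=14.1 gives 1676 − 259×14.1 = -1975.9 → no gain ✓.
Low-risk (own payoff 1676 − 44×14.1 = 1055.6): to k=0 gives 415 → no gain ✓; to k=2.8 gives 970 − 44×2.8 = 846.8 → no gain ✓.
Mid-risk (own payoff 970 − 163×2.8 = 513.6): to k=0 gives 415 → no gain ✓; to k=14.1 gives 1676 − 163×14.1 = -622.3 → no gain ✓.
6 of the 6 constraints hold; this profile is a separating equilibrium.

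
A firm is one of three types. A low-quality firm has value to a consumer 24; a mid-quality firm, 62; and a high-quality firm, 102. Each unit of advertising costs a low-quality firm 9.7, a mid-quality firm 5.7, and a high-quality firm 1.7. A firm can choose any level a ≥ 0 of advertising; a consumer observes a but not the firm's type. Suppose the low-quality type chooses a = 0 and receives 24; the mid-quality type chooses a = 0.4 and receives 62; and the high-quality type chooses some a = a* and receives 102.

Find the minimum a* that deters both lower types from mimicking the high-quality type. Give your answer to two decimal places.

8.04

Mid-quality type (on-path payoff 62 − 5.7×0.4 = 59.72) won't mimic when 59.72 ≥ 102 − 5.7·a*, i.e. a* ≥ 7.42.
Low-quality type (on-path payoff 24) won't mimic when 24 ≥ 102 − 9.7·a*, i.e. a* ≥ 8.04.
Both must hold, so a* = max(8.04, 7.42) = 8.04. The low-quality type's constraint binds.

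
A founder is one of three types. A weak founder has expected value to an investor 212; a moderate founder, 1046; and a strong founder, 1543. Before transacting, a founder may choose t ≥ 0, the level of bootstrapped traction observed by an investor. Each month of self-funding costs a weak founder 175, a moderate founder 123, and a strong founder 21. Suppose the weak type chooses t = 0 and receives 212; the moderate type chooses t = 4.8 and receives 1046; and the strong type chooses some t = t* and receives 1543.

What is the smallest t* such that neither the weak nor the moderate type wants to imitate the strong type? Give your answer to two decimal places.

Weak type (on-path payoff 212) won't mimic when 212 ≥ 1543 − 175·t*, i.e. t* ≥ 7.61.
Moderate type (on-path payoff 1046 − 123×4.8 = 455.6) won't mimic when 455.6 ≥ 1543 − 123·t*, i.e. t* ≥ 8.84.
Both must hold, so t* = max(7.61, 8.84) = 8.84. The moderate type's constraint binds.

8.84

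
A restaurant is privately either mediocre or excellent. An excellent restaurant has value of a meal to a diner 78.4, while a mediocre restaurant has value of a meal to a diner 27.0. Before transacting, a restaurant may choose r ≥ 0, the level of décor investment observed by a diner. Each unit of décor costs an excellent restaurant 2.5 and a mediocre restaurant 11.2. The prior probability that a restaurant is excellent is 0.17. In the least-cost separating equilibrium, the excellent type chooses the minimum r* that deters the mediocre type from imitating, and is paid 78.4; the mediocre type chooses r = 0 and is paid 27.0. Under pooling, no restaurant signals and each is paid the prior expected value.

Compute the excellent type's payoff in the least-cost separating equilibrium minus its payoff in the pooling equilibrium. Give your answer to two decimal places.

31.19

Least-cost separating signal: r* solves 27.0 = 78.4 − 11.2·r*, so r* = (78.4 − 27.0)/11.2 ≈ 4.5893.
Excellent type's separating payoff: 78.4 − 2.5 × r* = 78.4 − 2.5 × (78.4 − 27.0)/11.2 = 78.4 − 128.5/11.2 ≈ 66.9268.
Pooling payoff: 0.17 × 78.4 + 0.83 × 27.0 = 35.738.
Difference: 66.9268 − 35.738 = 31.1888, i.e. 31.19 to two decimal places.
The excellent type prefers to separate.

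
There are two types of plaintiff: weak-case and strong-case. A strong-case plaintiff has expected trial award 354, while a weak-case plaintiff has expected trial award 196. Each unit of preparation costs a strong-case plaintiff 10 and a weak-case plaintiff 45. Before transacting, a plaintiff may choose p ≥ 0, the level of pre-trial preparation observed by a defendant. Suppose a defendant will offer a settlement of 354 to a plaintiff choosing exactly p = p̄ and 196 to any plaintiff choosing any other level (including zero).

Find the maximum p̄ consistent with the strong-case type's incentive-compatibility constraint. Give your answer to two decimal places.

15.80

Choosing p̄ yields the strong-case type 354 − 10·p̄; choosing zero yields 196.
The strong-case type is indifferent at 354 − 10·p̄ = 196, i.e. p̄ = (354 − 196) / 10 = 15.80.
For any p̄ above 15.80 the strong-case type would rather pool at zero, so separation collapses.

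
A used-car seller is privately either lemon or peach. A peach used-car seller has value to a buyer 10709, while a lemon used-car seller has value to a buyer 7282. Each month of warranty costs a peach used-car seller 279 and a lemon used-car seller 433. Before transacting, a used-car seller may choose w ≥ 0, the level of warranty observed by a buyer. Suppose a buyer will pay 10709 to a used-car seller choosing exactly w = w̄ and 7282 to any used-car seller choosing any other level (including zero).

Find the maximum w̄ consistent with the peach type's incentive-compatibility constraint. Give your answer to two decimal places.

12.28

Choosing w̄ yields the peach type 10709 − 279·w̄; choosing zero yields 7282.
The peach type is indifferent at 10709 − 279·w̄ = 7282, i.e. w̄ = (10709 − 7282) / 279 ≈ 12.28.
For any w̄ above 12.28 the peach type would rather pool at zero, so separation collapses.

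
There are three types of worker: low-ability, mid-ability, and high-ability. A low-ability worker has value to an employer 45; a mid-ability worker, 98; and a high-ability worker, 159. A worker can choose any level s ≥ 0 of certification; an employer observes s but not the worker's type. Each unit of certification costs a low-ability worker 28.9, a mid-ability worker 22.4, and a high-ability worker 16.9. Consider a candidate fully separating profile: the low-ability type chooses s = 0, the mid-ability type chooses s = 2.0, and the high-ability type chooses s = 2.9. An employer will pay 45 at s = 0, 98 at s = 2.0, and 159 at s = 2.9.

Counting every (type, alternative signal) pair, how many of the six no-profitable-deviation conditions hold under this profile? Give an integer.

High-ability (own payoff 159 − 16.9×2.9 = 109.99): to s=0 gives 45 → no gain ✓; to s=2.0 gives 98 − 16.9×2.0 = 64.2 → no gain ✓.
Low-ability (own payoff 45): to s=2.0 gives 98 − 28.9×2.0 = 40.2 → no gain ✓; to s=2.9 gives 159 − 28.9×2.9 = 75.19 → profitable ✗.
Mid-ability (own payoff 98 − 22.4×2.0 = 53.2): to s=0 gives 45 → no gain ✓; to s=2.9 gives 159 − 22.4×2.9 = 94.04 → profitable ✗.
4 of the 6 constraints hold; not an equilibrium.

4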